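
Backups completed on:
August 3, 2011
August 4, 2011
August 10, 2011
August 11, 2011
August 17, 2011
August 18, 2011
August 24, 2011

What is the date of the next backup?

Gaps: 1, 6, 1, 6, 1, 6 days — not constant, but cyclic with period 2.
The events fall on every Wednesday and Thursday.
The following Thursday is August 25, 2011.

August 25, 2011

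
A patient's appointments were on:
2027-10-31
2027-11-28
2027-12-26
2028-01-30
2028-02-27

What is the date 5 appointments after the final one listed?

2028-07-30

All Sundays; the gaps (28, 28, 35, 28) vary with month length.
This is the last Sunday of each month.
Last Sunday of March 2028: 2028-03-26.
Last Sunday of April 2028: 2028-04-30.
May 2028 ends with Sunday 2028-05-28.
June 2028 ends with Sunday 2028-06-25.
July 2028 ends with Sunday 2028-07-30.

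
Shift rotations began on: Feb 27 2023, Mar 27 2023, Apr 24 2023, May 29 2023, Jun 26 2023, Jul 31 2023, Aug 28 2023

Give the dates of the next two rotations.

These are Mondays with 28, 28, 35, 28, 35, 28-day gaps.
Each is the final Monday of its month — May 29 2023 is past the 28th, so '4th Monday' doesn't fit.
September 2023 ends with Monday Sep 25 2023.
October 2023 ends with Monday Oct 30 2023.

Sep 25 2023, Oct 30 2023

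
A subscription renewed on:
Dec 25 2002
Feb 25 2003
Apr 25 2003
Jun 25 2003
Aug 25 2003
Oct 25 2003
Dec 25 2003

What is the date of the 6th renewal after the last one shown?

Dec 25 2004

Each date is the 25th; the gaps (62, 59, 61, 61, 61, 61) track the month lengths.
The rule is the 25th of every 2 months.
February 2004: Feb 25 2004.
April 2004: Apr 25 2004.
June 2004: Jun 25 2004.
Next: August 2004 → Aug 25 2004.
October 2004: Oct 25 2004.
Next: December 2004 → Dec 25 2004.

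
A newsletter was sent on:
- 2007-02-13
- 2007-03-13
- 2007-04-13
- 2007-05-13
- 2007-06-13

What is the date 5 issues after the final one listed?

2007-11-13

The day-of-month is always 13 (28, 31, 30, 31 days between events).
So this recurs on the 13th of each month.
July 2007: 2007-07-13.
August 2007: 2007-08-13.
Next: September 2007 → 2007-09-13.
October 2007: 2007-10-13.
November 2007: 2007-11-13.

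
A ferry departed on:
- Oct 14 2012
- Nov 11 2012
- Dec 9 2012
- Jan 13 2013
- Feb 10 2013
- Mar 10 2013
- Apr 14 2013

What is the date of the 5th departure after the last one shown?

These are Sundays at 28- or 35-day spacing (28, 28, 35, 28, 28, 35).
The pattern: 2nd Sunday of the month.
2nd Sunday of May 2013: May 12 2013.
2nd Sunday of June 2013: Jun 9 2013.
July 2013 — 2nd Sunday is Jul 14 2013.
2nd Sunday of August 2013: Aug 11 2013.
2nd Sunday of September 2013: Sep 8 2013.

Sep 8 2013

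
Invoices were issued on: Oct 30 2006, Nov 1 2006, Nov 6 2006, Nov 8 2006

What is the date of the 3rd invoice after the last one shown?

Nov 20 2006

Every event lands on a Monday or Wednesday (gaps cycle 2, 5, 2).
So the schedule is: every Monday and Wednesday.
The following Monday is Nov 13 2006.
Next Wednesday: Nov 15 2006.
The following Monday is Nov 20 2006.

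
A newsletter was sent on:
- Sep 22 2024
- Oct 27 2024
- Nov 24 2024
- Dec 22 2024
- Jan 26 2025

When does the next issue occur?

Gaps: 35, 28, 28, 35 days — a mix of 28 and 35. Every date is a Sunday.
Each is the 4th Sunday of its month.
February 2025 — 4th Sunday is Feb 23 2025.

Feb 23 2025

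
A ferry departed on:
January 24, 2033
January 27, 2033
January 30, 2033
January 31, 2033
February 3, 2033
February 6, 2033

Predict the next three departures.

February 7, 2033; February 10, 2033; February 13, 2033

Gaps: 3, 3, 1, 3, 3 days — not constant, but cyclic with period 3.
The events fall on every Monday, Thursday and Sunday.
Next Monday: February 7, 2033.
Next Thursday: February 10, 2033.
The following Sunday is February 13, 2033.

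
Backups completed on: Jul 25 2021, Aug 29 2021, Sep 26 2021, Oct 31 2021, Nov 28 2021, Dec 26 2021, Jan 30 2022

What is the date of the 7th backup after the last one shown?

Aug 28 2022

These are Sundays with 35, 28, 35, 28, 28, 35-day gaps.
Each is the final Sunday of its month — Aug 29 2021 is past the 28th, so '4th Sunday' doesn't fit.
February 2022 ends with Sunday Feb 27 2022.
Last Sunday of March 2022: Mar 27 2022.
Last Sunday of April 2022: Apr 24 2022.
May 2022 ends with Sunday May 29 2022.
Last Sunday of June 2022: Jun 26 2022.
July 2022 ends with Sunday Jul 31 2022.
August 2022 ends with Sunday Aug 28 2022.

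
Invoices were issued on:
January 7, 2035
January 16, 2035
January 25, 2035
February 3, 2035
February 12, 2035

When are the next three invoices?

Every event comes 9 days after the last (9, 9, 9, 9).
February 12, 2035 + 9 days = February 21, 2035.
February 21, 2035 + 9 days = March 2, 2035.
March 2, 2035 + 9 days = March 11, 2035.

February 21, 2035; March 2, 2035; March 11, 2035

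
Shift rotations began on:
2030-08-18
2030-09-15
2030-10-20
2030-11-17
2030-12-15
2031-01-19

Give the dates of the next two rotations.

All dates are Sundays, 28, 35, 28, 28, 35 days apart.
Specifically, the 3rd Sunday of each month.
February 2031 — 3rd Sunday is 2031-02-16.
3rd Sunday of March 2031: 2031-03-16.

2031-02-16, 2031-03-16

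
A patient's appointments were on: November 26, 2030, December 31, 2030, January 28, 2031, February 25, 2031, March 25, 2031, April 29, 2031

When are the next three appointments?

May 27, 2031; June 24, 2031; July 29, 2031

These are Tuesdays with 35, 28, 28, 28, 35-day gaps.
Each is the final Tuesday of its month — December 31, 2030 is past the 28th, so '4th Tuesday' doesn't fit.
Last Tuesday of May 2031: May 27, 2031.
June 2031 ends with Tuesday June 24, 2031.
July 2031 ends with Tuesday July 29, 2031.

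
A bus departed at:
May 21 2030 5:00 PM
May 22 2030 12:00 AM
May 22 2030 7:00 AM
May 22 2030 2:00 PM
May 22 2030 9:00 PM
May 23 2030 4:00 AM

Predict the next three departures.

Spacing: 7, 7, 7, 7, 7 h — constant 7 h.
May 23 2030 4:00 AM + 7 h = May 23 2030 11:00 AM.
May 23 2030 11:00 AM + 7 h = May 23 2030 6:00 PM.
May 23 2030 6:00 PM + 7 h = May 24 2030 1:00 AM.

May 23 2030 11:00 AM, May 23 2030 6:00 PM, May 24 2030 1:00 AM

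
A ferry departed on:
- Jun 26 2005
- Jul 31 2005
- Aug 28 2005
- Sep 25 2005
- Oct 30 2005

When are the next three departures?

These are Sundays with 35, 28, 28, 35-day gaps.
Each is the final Sunday of its month — Jul 31 2005 is past the 28th, so '4th Sunday' doesn't fit.
November 2005 ends with Sunday Nov 27 2005.
December 2005 ends with Sunday Dec 25 2005.
Last Sunday of January 2006: Jan 29 2006.

Nov 27 2005, Dec 25 2005, Jan 29 2006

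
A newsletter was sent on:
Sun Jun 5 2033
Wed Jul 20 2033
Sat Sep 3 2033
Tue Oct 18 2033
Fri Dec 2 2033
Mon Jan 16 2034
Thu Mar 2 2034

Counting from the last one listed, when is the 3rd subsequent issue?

The spacing is 45, 45, 45, 45, 45, 45 days — always 45 days.
Thu Mar 2 2034 + 45 days = Sun Apr 16 2034.
Sun Apr 16 2034 + 45 days = Wed May 31 2034.
Wed May 31 2034 + 45 days = Sat Jul 15 2034.

Sat Jul 15 2034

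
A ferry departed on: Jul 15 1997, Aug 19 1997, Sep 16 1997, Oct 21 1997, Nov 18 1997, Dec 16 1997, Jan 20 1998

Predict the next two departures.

All dates are Tuesdays, 35, 28, 35, 28, 28, 35 days apart.
Specifically, the 3rd Tuesday of each month.
February 1998 — 3rd Tuesday is Feb 17 1998.
3rd Tuesday of March 1998: Mar 17 1998.

Feb 17 1998, Mar 17 1998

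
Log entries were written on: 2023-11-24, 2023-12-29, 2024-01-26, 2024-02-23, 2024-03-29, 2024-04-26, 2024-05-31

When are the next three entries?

All Fridays; the gaps (35, 28, 28, 35, 28, 35) vary with month length.
This is the last Friday of each month.
Last Friday of June 2024: 2024-06-28.
Last Friday of July 2024: 2024-07-26.
August 2024 ends with Friday 2024-08-30.

2024-06-28, 2024-07-26, 2024-08-30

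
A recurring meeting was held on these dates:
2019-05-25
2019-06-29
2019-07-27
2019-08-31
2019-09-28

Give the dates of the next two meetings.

Every date is a Saturday; gaps 35, 28, 35, 28 days.
Each is the last Saturday of its month (at least one falls on the 29th or later, ruling out '4th Saturday').
Last Saturday of October 2019: 2019-10-26.
Last Saturday of November 2019: 2019-11-30.

2019-10-26, 2019-11-30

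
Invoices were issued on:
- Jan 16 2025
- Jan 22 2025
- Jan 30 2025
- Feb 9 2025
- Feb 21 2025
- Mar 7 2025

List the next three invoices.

The spacing grows by 2 each time: 6, 8, 10, 12, 14 days.
Next gap: 16 days. Mar 7 2025 + 16 days = Mar 23 2025.
Next gap: 18 days. Mar 23 2025 + 18 days = Apr 10 2025.
Next gap: 20 days. Apr 10 2025 + 20 days = Apr 30 2025.

Mar 23 2025, Apr 10 2025, Apr 30 2025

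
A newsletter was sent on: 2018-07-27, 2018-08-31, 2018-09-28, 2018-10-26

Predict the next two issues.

These are Fridays with 35, 28, 28-day gaps.
Each is the final Friday of its month — 2018-08-31 is past the 28th, so '4th Friday' doesn't fit.
Last Friday of November 2018: 2018-11-30.
December 2018 ends with Friday 2018-12-28.

2018-11-30, 2018-12-28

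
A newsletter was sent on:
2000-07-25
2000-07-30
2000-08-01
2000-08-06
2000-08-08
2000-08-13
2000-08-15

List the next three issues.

Every event lands on a Tuesday or Sunday (gaps cycle 5, 2, 5, 2, 5, 2).
So the schedule is: every Tuesday and Sunday.
The following Sunday is 2000-08-20.
The following Tuesday is 2000-08-22.
Next Sunday: 2000-08-27.

2000-08-20, 2000-08-22, 2000-08-27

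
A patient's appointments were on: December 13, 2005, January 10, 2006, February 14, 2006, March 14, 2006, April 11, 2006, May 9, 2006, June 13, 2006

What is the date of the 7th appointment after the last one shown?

All dates are Tuesdays, 28, 35, 28, 28, 28, 35 days apart.
Specifically, the 2nd Tuesday of each month.
July 2006 — 2nd Tuesday is July 11, 2006.
August 2006 — 2nd Tuesday is August 8, 2006.
2nd Tuesday of September 2006: September 12, 2006.
2nd Tuesday of October 2006: October 10, 2006.
2nd Tuesday of November 2006: November 14, 2006.
December 2006 — 2nd Tuesday is December 12, 2006.
2nd Tuesday of January 2007: January 9, 2007.

January 9, 2007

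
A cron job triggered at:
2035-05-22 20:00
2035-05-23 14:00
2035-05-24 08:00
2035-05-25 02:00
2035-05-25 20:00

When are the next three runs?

Spacing: 18, 18, 18, 18 h — constant 18 h.
2035-05-25 20:00 + 18 h = 2035-05-26 14:00.
2035-05-26 14:00 + 18 h = 2035-05-27 08:00.
2035-05-27 08:00 + 18 h = 2035-05-28 02:00.

2035-05-26 14:00, 2035-05-27 08:00, 2035-05-28 02:00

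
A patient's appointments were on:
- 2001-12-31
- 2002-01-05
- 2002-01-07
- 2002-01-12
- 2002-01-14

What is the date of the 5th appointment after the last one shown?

The gap pattern 5, 2, 5, 2 repeats every 2 events.
These are the Mondays and Saturdays of each week.
The following Saturday is 2002-01-19.
The following Monday is 2002-01-21.
The following Saturday is 2002-01-26.
Next Monday: 2002-01-28.
Next Saturday: 2002-02-02.

2002-02-02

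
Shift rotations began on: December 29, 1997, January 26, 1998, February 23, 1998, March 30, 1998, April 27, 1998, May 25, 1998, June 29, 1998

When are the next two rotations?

July 27, 1998; August 31, 1998

Every date is a Monday; gaps 28, 28, 35, 28, 28, 35 days.
Each is the last Monday of its month (at least one falls on the 29th or later, ruling out '4th Monday').
Last Monday of July 1998: July 27, 1998.
Last Monday of August 1998: August 31, 1998.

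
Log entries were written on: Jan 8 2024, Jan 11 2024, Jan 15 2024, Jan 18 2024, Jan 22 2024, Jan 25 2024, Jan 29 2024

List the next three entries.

Every event lands on a Monday or Thursday (gaps cycle 3, 4, 3, 4, 3, 4).
So the schedule is: every Monday and Thursday.
The following Thursday is Feb 1 2024.
The following Monday is Feb 5 2024.
Next Thursday: Feb 8 2024.

Feb 1 2024, Feb 5 2024, Feb 8 2024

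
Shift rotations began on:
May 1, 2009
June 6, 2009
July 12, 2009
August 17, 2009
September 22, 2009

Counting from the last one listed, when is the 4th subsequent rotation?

Gaps between consecutive events: 36, 36, 36, 36 days — a constant 36-day interval.
September 22, 2009 + 36 days = October 28, 2009.
October 28, 2009 + 36 days = December 3, 2009.
December 3, 2009 + 36 days = January 8, 2010.
January 8, 2010 + 36 days = February 13, 2010.

February 13, 2010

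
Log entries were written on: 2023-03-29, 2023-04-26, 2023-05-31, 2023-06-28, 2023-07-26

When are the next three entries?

These are Wednesdays with 28, 35, 28, 28-day gaps.
Each is the final Wednesday of its month — 2023-03-29 is past the 28th, so '4th Wednesday' doesn't fit.
Last Wednesday of August 2023: 2023-08-30.
September 2023 ends with Wednesday 2023-09-27.
October 2023 ends with Wednesday 2023-10-25.

2023-08-30, 2023-09-27, 2023-10-25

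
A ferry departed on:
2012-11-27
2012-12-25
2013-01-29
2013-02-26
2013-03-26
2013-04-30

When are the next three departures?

2013-05-28, 2013-06-25, 2013-07-30

These are Tuesdays with 28, 35, 28, 28, 35-day gaps.
Each is the final Tuesday of its month — 2013-01-29 is past the 28th, so '4th Tuesday' doesn't fit.
Last Tuesday of May 2013: 2013-05-28.
Last Tuesday of June 2013: 2013-06-25.
July 2013 ends with Tuesday 2013-07-30.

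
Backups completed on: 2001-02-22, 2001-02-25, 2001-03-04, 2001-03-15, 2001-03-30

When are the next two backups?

Intervals are 3, 7, 11, 15 days — an arithmetic progression with common difference 4.
Next gap: 19 days. 2001-03-30 + 19 days = 2001-04-18.
Next gap: 23 days. 2001-04-18 + 23 days = 2001-05-11.

2001-04-18, 2001-05-11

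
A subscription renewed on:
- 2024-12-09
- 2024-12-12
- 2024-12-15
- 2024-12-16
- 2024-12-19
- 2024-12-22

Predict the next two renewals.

2024-12-23, 2024-12-26

Every event lands on a Monday or Thursday or Sunday (gaps cycle 3, 3, 1, 3, 3).
So the schedule is: every Monday, Thursday and Sunday.
Next Monday: 2024-12-23.
The following Thursday is 2024-12-26.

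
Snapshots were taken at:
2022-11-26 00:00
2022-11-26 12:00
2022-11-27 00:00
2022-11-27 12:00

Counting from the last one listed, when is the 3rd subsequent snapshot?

Gaps: 12, 12, 12 hours — each event is 12 hours after the previous one.
2022-11-27 12:00 + 12 h = 2022-11-28 00:00.
2022-11-28 00:00 + 12 h = 2022-11-28 12:00.
2022-11-28 12:00 + 12 h = 2022-11-29 00:00.

2022-11-29 00:00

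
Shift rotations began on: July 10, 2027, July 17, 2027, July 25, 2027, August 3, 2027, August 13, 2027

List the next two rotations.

August 24, 2027; September 5, 2027

Intervals are 7, 8, 9, 10 days — an arithmetic progression with common difference 1.
Next gap: 11 days. August 13, 2027 + 11 days = August 24, 2027.
Next gap: 12 days. August 24, 2027 + 12 days = September 5, 2027.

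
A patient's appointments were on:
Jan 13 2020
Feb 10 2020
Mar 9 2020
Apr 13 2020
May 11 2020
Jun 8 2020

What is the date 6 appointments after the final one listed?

Gaps: 28, 28, 35, 28, 28 days — a mix of 28 and 35. Every date is a Monday.
Each is the 2nd Monday of its month.
July 2020 — 2nd Monday is Jul 13 2020.
2nd Monday of August 2020: Aug 10 2020.
September 2020 — 2nd Monday is Sep 14 2020.
October 2020 — 2nd Monday is Oct 12 2020.
November 2020 — 2nd Monday is Nov 9 2020.
December 2020 — 2nd Monday is Dec 14 2020.

Dec 14 2020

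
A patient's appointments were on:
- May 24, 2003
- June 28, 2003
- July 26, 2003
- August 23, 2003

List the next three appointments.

September 27, 2003; October 25, 2003; November 22, 2003

Gaps: 35, 28, 28 days — a mix of 28 and 35. Every date is a Saturday.
Each is the 4th Saturday of its month.
September 2003 — 4th Saturday is September 27, 2003.
4th Saturday of October 2003: October 25, 2003.
4th Saturday of November 2003: November 22, 2003.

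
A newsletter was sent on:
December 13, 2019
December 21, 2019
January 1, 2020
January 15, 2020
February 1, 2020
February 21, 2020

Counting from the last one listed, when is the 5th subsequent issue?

July 15, 2020

Intervals are 8, 11, 14, 17, 20 days — an arithmetic progression with common difference 3.
Next gap: 23 days. February 21, 2020 + 23 days = March 15, 2020.
Next gap: 26 days. March 15, 2020 + 26 days = April 10, 2020.
Next gap: 29 days. April 10, 2020 + 29 days = May 9, 2020.
Next gap: 32 days. May 9, 2020 + 32 days = June 10, 2020.
Next gap: 35 days. June 10, 2020 + 35 days = July 15, 2020.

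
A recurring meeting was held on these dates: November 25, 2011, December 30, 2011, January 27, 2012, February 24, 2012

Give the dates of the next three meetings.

All Fridays; the gaps (35, 28, 28) vary with month length.
This is the last Friday of each month.
March 2012 ends with Friday March 30, 2012.
April 2012 ends with Friday April 27, 2012.
Last Friday of May 2012: May 25, 2012.

March 30, 2012; April 27, 2012; May 25, 2012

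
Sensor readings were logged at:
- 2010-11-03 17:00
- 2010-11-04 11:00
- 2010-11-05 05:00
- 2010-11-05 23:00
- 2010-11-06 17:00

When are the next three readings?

2010-11-07 11:00, 2010-11-08 05:00, 2010-11-08 23:00

Gaps: 18, 18, 18, 18 hours — each event is 18 hours after the previous one.
2010-11-06 17:00 + 18 h = 2010-11-07 11:00.
2010-11-07 11:00 + 18 h = 2010-11-08 05:00.
2010-11-08 05:00 + 18 h = 2010-11-08 23:00.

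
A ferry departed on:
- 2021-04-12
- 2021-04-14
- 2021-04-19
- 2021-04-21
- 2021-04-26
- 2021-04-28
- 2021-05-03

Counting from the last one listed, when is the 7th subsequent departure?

2021-05-26

The gap pattern 2, 5, 2, 5, 2, 5 repeats every 2 events.
These are the Mondays and Wednesdays of each week.
Next Wednesday: 2021-05-05.
Next Monday: 2021-05-10.
Next Wednesday: 2021-05-12.
Next Monday: 2021-05-17.
The following Wednesday is 2021-05-19.
Next Monday: 2021-05-24.
Next Wednesday: 2021-05-26.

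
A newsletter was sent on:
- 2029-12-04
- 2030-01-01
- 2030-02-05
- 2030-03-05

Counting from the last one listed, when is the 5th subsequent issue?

These are Tuesdays at 28- or 35-day spacing (28, 35, 28).
The pattern: 1st Tuesday of the month.
April 2030 — 1st Tuesday is 2030-04-02.
May 2030 — 1st Tuesday is 2030-05-07.
June 2030 — 1st Tuesday is 2030-06-04.
1st Tuesday of July 2030: 2030-07-02.
August 2030 — 1st Tuesday is 2030-08-06.

2030-08-06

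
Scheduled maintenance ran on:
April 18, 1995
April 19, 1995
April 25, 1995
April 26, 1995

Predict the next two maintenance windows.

Every event lands on a Tuesday or Wednesday (gaps cycle 1, 6, 1).
So the schedule is: every Tuesday and Wednesday.
The following Tuesday is May 2, 1995.
Next Wednesday: May 3, 1995.

May 2, 1995; May 3, 1995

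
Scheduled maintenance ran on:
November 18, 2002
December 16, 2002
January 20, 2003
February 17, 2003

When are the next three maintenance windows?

March 17, 2003; April 21, 2003; May 19, 2003

Gaps: 28, 35, 28 days — a mix of 28 and 35. Every date is a Monday.
Each is the 3rd Monday of its month.
March 2003 — 3rd Monday is March 17, 2003.
3rd Monday of April 2003: April 21, 2003.
3rd Monday of May 2003: May 19, 2003.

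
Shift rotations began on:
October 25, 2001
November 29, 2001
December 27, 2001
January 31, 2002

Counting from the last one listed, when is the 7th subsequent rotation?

August 29, 2002

Every date is a Thursday; gaps 35, 28, 35 days.
Each is the last Thursday of its month (at least one falls on the 29th or later, ruling out '4th Thursday').
February 2002 ends with Thursday February 28, 2002.
March 2002 ends with Thursday March 28, 2002.
April 2002 ends with Thursday April 25, 2002.
May 2002 ends with Thursday May 30, 2002.
Last Thursday of June 2002: June 27, 2002.
Last Thursday of July 2002: July 25, 2002.
August 2002 ends with Thursday August 29, 2002.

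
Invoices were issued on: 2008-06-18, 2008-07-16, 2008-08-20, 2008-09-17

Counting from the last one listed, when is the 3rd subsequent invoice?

2008-12-17

All dates are Wednesdays, 28, 35, 28 days apart.
Specifically, the 3rd Wednesday of each month.
3rd Wednesday of October 2008: 2008-10-15.
November 2008 — 3rd Wednesday is 2008-11-19.
3rd Wednesday of December 2008: 2008-12-17.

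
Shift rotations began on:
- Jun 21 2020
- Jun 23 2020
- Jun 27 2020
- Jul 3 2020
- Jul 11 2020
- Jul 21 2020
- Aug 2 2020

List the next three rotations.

Aug 16 2020, Sep 1 2020, Sep 19 2020

Gaps: 2, 4, 6, 8, 10, 12 days — each gap is 2 larger than the previous one.
Next gap: 14 days. Aug 2 2020 + 14 days = Aug 16 2020.
Next gap: 16 days. Aug 16 2020 + 16 days = Sep 1 2020.
Next gap: 18 days. Sep 1 2020 + 18 days = Sep 19 2020.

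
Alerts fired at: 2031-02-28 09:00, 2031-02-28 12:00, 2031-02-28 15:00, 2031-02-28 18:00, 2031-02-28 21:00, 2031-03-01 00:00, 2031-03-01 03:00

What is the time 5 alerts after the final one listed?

2031-03-01 18:00

Spacing: 3, 3, 3, 3, 3, 3 h — constant 3 h.
2031-03-01 03:00 + 3 h = 2031-03-01 06:00.
2031-03-01 06:00 + 3 h = 2031-03-01 09:00.
2031-03-01 09:00 + 3 h = 2031-03-01 12:00.
2031-03-01 12:00 + 3 h = 2031-03-01 15:00.
2031-03-01 15:00 + 3 h = 2031-03-01 18:00.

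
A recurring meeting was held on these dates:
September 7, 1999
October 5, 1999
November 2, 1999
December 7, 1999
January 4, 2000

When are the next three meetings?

February 1, 2000; March 7, 2000; April 4, 2000

Gaps: 28, 28, 35, 28 days — a mix of 28 and 35. Every date is a Tuesday.
Each is the 1st Tuesday of its month.
1st Tuesday of February 2000: February 1, 2000.
1st Tuesday of March 2000: March 7, 2000.
1st Tuesday of April 2000: April 4, 2000.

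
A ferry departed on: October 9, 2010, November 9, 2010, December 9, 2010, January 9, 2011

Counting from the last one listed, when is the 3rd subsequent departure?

The day-of-month is always 9 (31, 30, 31 days between events).
So this recurs on the 9th of each month.
February 2011: February 9, 2011.
March 2011: March 9, 2011.
April 2011: April 9, 2011.

April 9, 2011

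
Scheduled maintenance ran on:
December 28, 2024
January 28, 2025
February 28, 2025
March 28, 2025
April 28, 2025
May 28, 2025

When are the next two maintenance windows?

June 28, 2025; July 28, 2025

Gaps: 31, 31, 28, 31, 30 days — not constant. Every event is on the 28th of the month.
Pattern: the 28th of each month.
Next: June 2025 → June 28, 2025.
July 2025: July 28, 2025.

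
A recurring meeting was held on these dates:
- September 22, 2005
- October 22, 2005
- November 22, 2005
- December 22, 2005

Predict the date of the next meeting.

Gaps: 30, 31, 30 days — not constant. Every event is on the 22nd of the month.
Pattern: the 22nd of each month.
Next: January 2006 → January 22, 2006.

January 22, 2006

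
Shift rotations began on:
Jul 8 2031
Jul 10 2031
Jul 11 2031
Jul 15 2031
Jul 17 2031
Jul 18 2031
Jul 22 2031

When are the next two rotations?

Every event lands on a Tuesday or Thursday or Friday (gaps cycle 2, 1, 4, 2, 1, 4).
So the schedule is: every Tuesday, Thursday and Friday.
Next Thursday: Jul 24 2031.
Next Friday: Jul 25 2031.

Jul 24 2031, Jul 25 2031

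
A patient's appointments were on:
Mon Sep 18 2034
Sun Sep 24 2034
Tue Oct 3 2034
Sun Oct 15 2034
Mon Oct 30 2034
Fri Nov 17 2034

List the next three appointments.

Fri Dec 8 2034, Mon Jan 1 2035, Sun Jan 28 2035

Gaps: 6, 9, 12, 15, 18 days — each gap is 3 larger than the previous one.
Next gap: 21 days. Fri Nov 17 2034 + 21 days = Fri Dec 8 2034.
Next gap: 24 days. Fri Dec 8 2034 + 24 days = Mon Jan 1 2035.
Next gap: 27 days. Mon Jan 1 2035 + 27 days = Sun Jan 28 2035.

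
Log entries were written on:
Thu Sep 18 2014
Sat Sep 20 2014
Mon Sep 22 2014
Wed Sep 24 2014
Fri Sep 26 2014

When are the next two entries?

The spacing is 2, 2, 2, 2 days — always 2 days.
Fri Sep 26 2014 + 2 days = Sun Sep 28 2014.
Sun Sep 28 2014 + 2 days = Tue Sep 30 2014.

Sun Sep 28 2014, Tue Sep 30 2014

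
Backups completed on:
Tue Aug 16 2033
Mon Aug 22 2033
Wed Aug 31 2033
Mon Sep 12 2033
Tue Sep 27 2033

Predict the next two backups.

The spacing grows by 3 each time: 6, 9, 12, 15 days.
Next gap: 18 days. Tue Sep 27 2033 + 18 days = Sat Oct 15 2033.
Next gap: 21 days. Sat Oct 15 2033 + 21 days = Sat Nov 5 2033.

Sat Oct 15 2033, Sat Nov 5 2033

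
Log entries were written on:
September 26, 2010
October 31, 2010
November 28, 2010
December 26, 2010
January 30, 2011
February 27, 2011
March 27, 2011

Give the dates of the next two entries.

April 24, 2011; May 29, 2011

All Sundays; the gaps (35, 28, 28, 35, 28, 28) vary with month length.
This is the last Sunday of each month.
April 2011 ends with Sunday April 24, 2011.
Last Sunday of May 2011: May 29, 2011.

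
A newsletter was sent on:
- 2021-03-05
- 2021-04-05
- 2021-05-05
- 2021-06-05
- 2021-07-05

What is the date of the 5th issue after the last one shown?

2021-12-05

Each date is the 5th; the gaps (31, 30, 31, 30) track the month lengths.
The rule is the 5th of each month.
August 2021: 2021-08-05.
Next: September 2021 → 2021-09-05.
October 2021: 2021-10-05.
November 2021: 2021-11-05.
December 2021: 2021-12-05.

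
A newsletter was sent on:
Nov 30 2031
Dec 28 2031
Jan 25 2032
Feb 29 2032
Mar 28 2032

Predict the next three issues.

These are Sundays with 28, 28, 35, 28-day gaps.
Each is the final Sunday of its month — Nov 30 2031 is past the 28th, so '4th Sunday' doesn't fit.
Last Sunday of April 2032: Apr 25 2032.
May 2032 ends with Sunday May 30 2032.
June 2032 ends with Sunday Jun 27 2032.

Apr 25 2032, May 30 2032, Jun 27 2032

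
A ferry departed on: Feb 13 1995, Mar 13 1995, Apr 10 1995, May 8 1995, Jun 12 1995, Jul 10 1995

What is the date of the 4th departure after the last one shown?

Gaps: 28, 28, 28, 35, 28 days — a mix of 28 and 35. Every date is a Monday.
Each is the 2nd Monday of its month.
2nd Monday of August 1995: Aug 14 1995.
2nd Monday of September 1995: Sep 11 1995.
October 1995 — 2nd Monday is Oct 9 1995.
2nd Monday of November 1995: Nov 13 1995.

Nov 13 1995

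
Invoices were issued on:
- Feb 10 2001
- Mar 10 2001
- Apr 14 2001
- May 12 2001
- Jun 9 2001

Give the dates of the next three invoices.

All dates are Saturdays, 28, 35, 28, 28 days apart.
Specifically, the 2nd Saturday of each month.
July 2001 — 2nd Saturday is Jul 14 2001.
2nd Saturday of August 2001: Aug 11 2001.
2nd Saturday of September 2001: Sep 8 2001.

Jul 14 2001, Aug 11 2001, Sep 8 2001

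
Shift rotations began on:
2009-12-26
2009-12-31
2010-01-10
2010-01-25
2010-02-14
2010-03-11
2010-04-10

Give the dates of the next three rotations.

2010-05-15, 2010-06-24, 2010-08-08

Gaps: 5, 10, 15, 20, 25, 30 days — each gap is 5 larger than the previous one.
Next gap: 35 days. 2010-04-10 + 35 days = 2010-05-15.
Next gap: 40 days. 2010-05-15 + 40 days = 2010-06-24.
Next gap: 45 days. 2010-06-24 + 45 days = 2010-08-08.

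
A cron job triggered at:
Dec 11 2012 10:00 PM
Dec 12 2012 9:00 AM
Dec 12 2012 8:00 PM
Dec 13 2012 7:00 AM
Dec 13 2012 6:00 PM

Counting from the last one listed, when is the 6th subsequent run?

Dec 16 2012 12:00 PM

Gaps: 11, 11, 11, 11 hours — each event is 11 hours after the previous one.
Dec 13 2012 6:00 PM + 11 h = Dec 14 2012 5:00 AM.
Dec 14 2012 5:00 AM + 11 h = Dec 14 2012 4:00 PM.
Dec 14 2012 4:00 PM + 11 h = Dec 15 2012 3:00 AM.
Dec 15 2012 3:00 AM + 11 h = Dec 15 2012 2:00 PM.
Dec 15 2012 2:00 PM + 11 h = Dec 16 2012 1:00 AM.
Dec 16 2012 1:00 AM + 11 h = Dec 16 2012 12:00 PM.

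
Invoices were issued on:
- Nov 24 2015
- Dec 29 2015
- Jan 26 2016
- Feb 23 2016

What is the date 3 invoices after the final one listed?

These are Tuesdays with 35, 28, 28-day gaps.
Each is the final Tuesday of its month — Dec 29 2015 is past the 28th, so '4th Tuesday' doesn't fit.
March 2016 ends with Tuesday Mar 29 2016.
Last Tuesday of April 2016: Apr 26 2016.
May 2016 ends with Tuesday May 31 2016.

May 31 2016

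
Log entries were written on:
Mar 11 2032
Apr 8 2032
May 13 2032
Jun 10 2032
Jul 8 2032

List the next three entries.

Aug 12 2032, Sep 9 2032, Oct 14 2032

All dates are Thursdays, 28, 35, 28, 28 days apart.
Specifically, the 2nd Thursday of each month.
August 2032 — 2nd Thursday is Aug 12 2032.
September 2032 — 2nd Thursday is Sep 9 2032.
October 2032 — 2nd Thursday is Oct 14 2032.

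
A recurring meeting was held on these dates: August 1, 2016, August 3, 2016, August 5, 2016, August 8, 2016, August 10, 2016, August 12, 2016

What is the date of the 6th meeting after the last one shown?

The gap pattern 2, 2, 3, 2, 2 repeats every 3 events.
These are the Mondays, Wednesdays and Fridays of each week.
Next Monday: August 15, 2016.
The following Wednesday is August 17, 2016.
The following Friday is August 19, 2016.
Next Monday: August 22, 2016.
Next Wednesday: August 24, 2016.
Next Friday: August 26, 2016.

August 26, 2016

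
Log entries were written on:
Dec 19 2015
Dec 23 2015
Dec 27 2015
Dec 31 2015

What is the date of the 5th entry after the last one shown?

Every event comes 4 days after the last (4, 4, 4).
Dec 31 2015 + 4 days = Jan 4 2016.
Jan 4 2016 + 4 days = Jan 8 2016.
Jan 8 2016 + 4 days = Jan 12 2016.
Jan 12 2016 + 4 days = Jan 16 2016.
Jan 16 2016 + 4 days = Jan 20 2016.

Jan 20 2016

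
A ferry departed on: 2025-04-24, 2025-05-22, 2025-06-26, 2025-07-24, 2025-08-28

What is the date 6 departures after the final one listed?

2026-02-26

These are Thursdays at 28- or 35-day spacing (28, 35, 28, 35).
The pattern: 4th Thursday of the month.
September 2025 — 4th Thursday is 2025-09-25.
October 2025 — 4th Thursday is 2025-10-23.
4th Thursday of November 2025: 2025-11-27.
December 2025 — 4th Thursday is 2025-12-25.
January 2026 — 4th Thursday is 2026-01-22.
4th Thursday of February 2026: 2026-02-26.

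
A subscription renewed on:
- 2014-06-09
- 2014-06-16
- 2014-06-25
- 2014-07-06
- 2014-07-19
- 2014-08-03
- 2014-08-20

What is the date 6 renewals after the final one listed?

2015-01-11

Gaps: 7, 9, 11, 13, 15, 17 days — each gap is 2 larger than the previous one.
Next gap: 19 days. 2014-08-20 + 19 days = 2014-09-08.
Next gap: 21 days. 2014-09-08 + 21 days = 2014-09-29.
Next gap: 23 days. 2014-09-29 + 23 days = 2014-10-22.
Next gap: 25 days. 2014-10-22 + 25 days = 2014-11-16.
Next gap: 27 days. 2014-11-16 + 27 days = 2014-12-13.
Next gap: 29 days. 2014-12-13 + 29 days = 2015-01-11.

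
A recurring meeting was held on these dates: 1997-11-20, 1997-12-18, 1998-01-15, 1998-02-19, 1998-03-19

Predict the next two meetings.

Gaps: 28, 28, 35, 28 days — a mix of 28 and 35. Every date is a Thursday.
Each is the 3rd Thursday of its month.
3rd Thursday of April 1998: 1998-04-16.
May 1998 — 3rd Thursday is 1998-05-21.

1998-04-16, 1998-05-21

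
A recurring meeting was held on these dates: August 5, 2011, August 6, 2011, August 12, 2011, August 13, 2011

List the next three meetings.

August 19, 2011; August 20, 2011; August 26, 2011

Every event lands on a Friday or Saturday (gaps cycle 1, 6, 1).
So the schedule is: every Friday and Saturday.
Next Friday: August 19, 2011.
The following Saturday is August 20, 2011.
The following Friday is August 26, 2011.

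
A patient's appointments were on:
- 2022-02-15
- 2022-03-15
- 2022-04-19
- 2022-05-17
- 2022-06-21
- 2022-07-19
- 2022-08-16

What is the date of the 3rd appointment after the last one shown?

2022-11-15

All dates are Tuesdays, 28, 35, 28, 35, 28, 28 days apart.
Specifically, the 3rd Tuesday of each month.
September 2022 — 3rd Tuesday is 2022-09-20.
3rd Tuesday of October 2022: 2022-10-18.
3rd Tuesday of November 2022: 2022-11-15.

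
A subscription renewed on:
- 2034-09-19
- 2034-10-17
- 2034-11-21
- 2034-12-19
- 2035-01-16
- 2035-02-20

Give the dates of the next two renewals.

2035-03-20, 2035-04-17

These are Tuesdays at 28- or 35-day spacing (28, 35, 28, 28, 35).
The pattern: 3rd Tuesday of the month.
3rd Tuesday of March 2035: 2035-03-20.
3rd Tuesday of April 2035: 2035-04-17.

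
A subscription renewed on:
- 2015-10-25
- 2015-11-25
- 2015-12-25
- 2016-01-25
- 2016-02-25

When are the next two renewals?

2016-03-25, 2016-04-25

Gaps: 31, 30, 31, 31 days — not constant. Every event is on the 25th of the month.
Pattern: the 25th of each month.
Next: March 2016 → 2016-03-25.
April 2016: 2016-04-25.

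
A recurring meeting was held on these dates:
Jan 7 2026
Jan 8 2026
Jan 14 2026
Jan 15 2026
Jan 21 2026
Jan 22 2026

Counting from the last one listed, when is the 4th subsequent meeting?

Gaps: 1, 6, 1, 6, 1 days — not constant, but cyclic with period 2.
The events fall on every Wednesday and Thursday.
The following Wednesday is Jan 28 2026.
The following Thursday is Jan 29 2026.
The following Wednesday is Feb 4 2026.
Next Thursday: Feb 5 2026.

Feb 5 2026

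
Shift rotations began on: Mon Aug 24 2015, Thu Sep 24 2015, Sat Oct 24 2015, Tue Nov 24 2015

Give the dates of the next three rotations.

Gaps: 31, 30, 31 days — not constant. Every event is on the 24th of the month.
Pattern: the 24th of each month.
December 2015: Thu Dec 24 2015.
January 2016: Sun Jan 24 2016.
Next: February 2016 → Wed Feb 24 2016.

Thu Dec 24 2015, Sun Jan 24 2016, Wed Feb 24 2016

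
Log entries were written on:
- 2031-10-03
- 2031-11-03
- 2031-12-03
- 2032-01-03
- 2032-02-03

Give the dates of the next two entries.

Gaps: 31, 30, 31, 31 days — not constant. Every event is on the 3rd of the month.
Pattern: the 3rd of each month.
March 2032: 2032-03-03.
Next: April 2032 → 2032-04-03.

2032-03-03, 2032-04-03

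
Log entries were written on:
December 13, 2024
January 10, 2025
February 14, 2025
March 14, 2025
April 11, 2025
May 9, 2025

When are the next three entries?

June 13, 2025; July 11, 2025; August 8, 2025

These are Fridays at 28- or 35-day spacing (28, 35, 28, 28, 28).
The pattern: 2nd Friday of the month.
2nd Friday of June 2025: June 13, 2025.
July 2025 — 2nd Friday is July 11, 2025.
August 2025 — 2nd Friday is August 8, 2025.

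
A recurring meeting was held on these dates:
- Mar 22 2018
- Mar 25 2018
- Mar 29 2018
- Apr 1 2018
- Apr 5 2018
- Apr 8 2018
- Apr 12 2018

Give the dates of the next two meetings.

The gap pattern 3, 4, 3, 4, 3, 4 repeats every 2 events.
These are the Thursdays and Sundays of each week.
The following Sunday is Apr 15 2018.
Next Thursday: Apr 19 2018.

Apr 15 2018, Apr 19 2018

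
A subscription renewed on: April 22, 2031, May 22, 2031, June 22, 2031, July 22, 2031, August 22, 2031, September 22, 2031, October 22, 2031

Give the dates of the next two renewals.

Gaps: 30, 31, 30, 31, 31, 30 days — not constant. Every event is on the 22nd of the month.
Pattern: the 22nd of each month.
Next: November 2031 → November 22, 2031.
Next: December 2031 → December 22, 2031.

November 22, 2031; December 22, 2031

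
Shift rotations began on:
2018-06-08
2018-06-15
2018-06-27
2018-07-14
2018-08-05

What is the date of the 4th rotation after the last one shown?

Intervals are 7, 12, 17, 22 days — an arithmetic progression with common difference 5.
Next gap: 27 days. 2018-08-05 + 27 days = 2018-09-01.
Next gap: 32 days. 2018-09-01 + 32 days = 2018-10-03.
Next gap: 37 days. 2018-10-03 + 37 days = 2018-11-09.
Next gap: 42 days. 2018-11-09 + 42 days = 2018-12-21.

2018-12-21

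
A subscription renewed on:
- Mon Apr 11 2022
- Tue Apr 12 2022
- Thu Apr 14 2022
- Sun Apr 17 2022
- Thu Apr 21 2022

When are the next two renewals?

Tue Apr 26 2022, Mon May 2 2022

Intervals are 1, 2, 3, 4 days — an arithmetic progression with common difference 1.
Next gap: 5 days. Thu Apr 21 2022 + 5 days = Tue Apr 26 2022.
Next gap: 6 days. Tue Apr 26 2022 + 6 days = Mon May 2 2022.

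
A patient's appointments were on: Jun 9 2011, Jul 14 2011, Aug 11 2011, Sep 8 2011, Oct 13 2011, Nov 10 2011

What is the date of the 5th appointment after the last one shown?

Apr 12 2012

All dates are Thursdays, 35, 28, 28, 35, 28 days apart.
Specifically, the 2nd Thursday of each month.
2nd Thursday of December 2011: Dec 8 2011.
2nd Thursday of January 2012: Jan 12 2012.
February 2012 — 2nd Thursday is Feb 9 2012.
2nd Thursday of March 2012: Mar 8 2012.
2nd Thursday of April 2012: Apr 12 2012.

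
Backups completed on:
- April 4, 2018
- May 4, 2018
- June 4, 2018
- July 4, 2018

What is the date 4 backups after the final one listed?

Each date is the 4th; the gaps (30, 31, 30) track the month lengths.
The rule is the 4th of each month.
Next: August 2018 → August 4, 2018.
September 2018: September 4, 2018.
Next: October 2018 → October 4, 2018.
Next: November 2018 → November 4, 2018.

November 4, 2018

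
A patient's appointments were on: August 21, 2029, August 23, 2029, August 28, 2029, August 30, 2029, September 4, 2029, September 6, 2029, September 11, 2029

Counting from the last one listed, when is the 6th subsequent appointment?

October 2, 2029

The gap pattern 2, 5, 2, 5, 2, 5 repeats every 2 events.
These are the Tuesdays and Thursdays of each week.
The following Thursday is September 13, 2029.
Next Tuesday: September 18, 2029.
The following Thursday is September 20, 2029.
Next Tuesday: September 25, 2029.
Next Thursday: September 27, 2029.
Next Tuesday: October 2, 2029.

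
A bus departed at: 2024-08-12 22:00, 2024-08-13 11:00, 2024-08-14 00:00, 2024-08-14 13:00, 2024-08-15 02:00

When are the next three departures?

Gaps: 13, 13, 13, 13 hours — each event is 13 hours after the previous one.
2024-08-15 02:00 + 13 h = 2024-08-15 15:00.
2024-08-15 15:00 + 13 h = 2024-08-16 04:00.
2024-08-16 04:00 + 13 h = 2024-08-16 17:00.

2024-08-15 15:00, 2024-08-16 04:00, 2024-08-16 17:00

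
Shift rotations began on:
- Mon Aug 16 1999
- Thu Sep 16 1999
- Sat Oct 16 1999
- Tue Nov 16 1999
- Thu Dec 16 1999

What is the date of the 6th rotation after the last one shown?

Fri Jun 16 2000

Each date is the 16th; the gaps (31, 30, 31, 30) track the month lengths.
The rule is the 16th of each month.
Next: January 2000 → Sun Jan 16 2000.
February 2000: Wed Feb 16 2000.
Next: March 2000 → Thu Mar 16 2000.
April 2000: Sun Apr 16 2000.
Next: May 2000 → Tue May 16 2000.
Next: June 2000 → Fri Jun 16 2000.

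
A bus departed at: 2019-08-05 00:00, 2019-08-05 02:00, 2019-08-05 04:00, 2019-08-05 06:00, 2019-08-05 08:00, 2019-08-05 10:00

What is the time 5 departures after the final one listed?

Gaps: 2, 2, 2, 2, 2 hours — each event is 2 hours after the previous one.
2019-08-05 10:00 + 2 h = 2019-08-05 12:00.
2019-08-05 12:00 + 2 h = 2019-08-05 14:00.
2019-08-05 14:00 + 2 h = 2019-08-05 16:00.
2019-08-05 16:00 + 2 h = 2019-08-05 18:00.
2019-08-05 18:00 + 2 h = 2019-08-05 20:00.

2019-08-05 20:00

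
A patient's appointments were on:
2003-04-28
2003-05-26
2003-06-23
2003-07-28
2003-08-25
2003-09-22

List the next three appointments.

These are Mondays at 28- or 35-day spacing (28, 28, 35, 28, 28).
The pattern: 4th Monday of the month.
October 2003 — 4th Monday is 2003-10-27.
November 2003 — 4th Monday is 2003-11-24.
December 2003 — 4th Monday is 2003-12-22.

2003-10-27, 2003-11-24, 2003-12-22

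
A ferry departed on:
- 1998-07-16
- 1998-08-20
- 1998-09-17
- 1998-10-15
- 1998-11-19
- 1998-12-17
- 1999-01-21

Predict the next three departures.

1999-02-18, 1999-03-18, 1999-04-15

Gaps: 35, 28, 28, 35, 28, 35 days — a mix of 28 and 35. Every date is a Thursday.
Each is the 3rd Thursday of its month.
3rd Thursday of February 1999: 1999-02-18.
3rd Thursday of March 1999: 1999-03-18.
3rd Thursday of April 1999: 1999-04-15.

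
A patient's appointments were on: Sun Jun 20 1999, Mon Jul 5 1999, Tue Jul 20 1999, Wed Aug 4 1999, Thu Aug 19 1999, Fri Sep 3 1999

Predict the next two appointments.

Every event comes 15 days after the last (15, 15, 15, 15, 15).
Fri Sep 3 1999 + 15 days = Sat Sep 18 1999.
Sat Sep 18 1999 + 15 days = Sun Oct 3 1999.

Sat Sep 18 1999, Sun Oct 3 1999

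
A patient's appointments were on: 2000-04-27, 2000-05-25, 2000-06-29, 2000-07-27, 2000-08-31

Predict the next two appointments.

2000-09-28, 2000-10-26

All Thursdays; the gaps (28, 35, 28, 35) vary with month length.
This is the last Thursday of each month.
September 2000 ends with Thursday 2000-09-28.
Last Thursday of October 2000: 2000-10-26.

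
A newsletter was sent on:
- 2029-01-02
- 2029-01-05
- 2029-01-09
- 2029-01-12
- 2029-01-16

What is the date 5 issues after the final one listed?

Gaps: 3, 4, 3, 4 days — not constant, but cyclic with period 2.
The events fall on every Tuesday and Friday.
The following Friday is 2029-01-19.
Next Tuesday: 2029-01-23.
Next Friday: 2029-01-26.
The following Tuesday is 2029-01-30.
The following Friday is 2029-02-02.

2029-02-02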